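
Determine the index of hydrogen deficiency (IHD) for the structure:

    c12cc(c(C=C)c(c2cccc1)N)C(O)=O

Molecular formula from the SMILES: C13H11NO2.
DoU = (2C + 2 + N − H − X)/2 = (2·13 + 2 + 1 − 11 − 0)/2 = 18/2 = 9.
(Structurally: 2 ring(s) + 7 π bond(s) = 9.)

9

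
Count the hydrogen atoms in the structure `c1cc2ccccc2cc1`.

8

Hydrogens are implicit in SMILES; fill each atom to its normal valence:
  8 × C (aromatic): 1 H each → 8
  2 × C (aromatic): no H
  Total hydrogens = 8.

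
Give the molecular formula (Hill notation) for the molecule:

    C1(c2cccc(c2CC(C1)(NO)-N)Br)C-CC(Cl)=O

C13H16BrClN2O2

Heavy atoms from the SMILES: 1 Br, 13 C, 1 Cl, 2 N, 2 O.
Implicit hydrogens by atom environment:
  4 × C: 2 H each → 8
  3 × C (aromatic): 1 H each → 3
  3 × C (aromatic): no H
  2 × C: no H
  1 × Br: no H
  1 × C: 1 H
  1 × Cl: no H
  1 × N: 2 H
  1 × N: 1 H
  1 × O: 1 H
  1 × O: no H
  Total hydrogens = 16.
Molecular formula: C13H16BrClN2O2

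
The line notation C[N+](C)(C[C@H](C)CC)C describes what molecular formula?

Heavy atoms from the SMILES: 8 C, 1 N.
Implicit hydrogens by atom environment:
  5 × C: 3 H each → 15
  2 × C: 2 H each → 4
  1 × C: 1 H
  1 × N (charge +1): no H
  Total hydrogens = 20.
Net charge +1.
Molecular formula: C8H20N+

C8H20N+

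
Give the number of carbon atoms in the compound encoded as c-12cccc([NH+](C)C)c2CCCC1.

12

The symbol for carbon appears 12 times in the SMILES. Lowercase c denotes aromatic carbon and counts toward C.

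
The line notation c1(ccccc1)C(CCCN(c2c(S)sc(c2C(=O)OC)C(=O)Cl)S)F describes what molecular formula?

C17H17ClFNO3S3

Heavy atoms from the SMILES: 17 C, 1 Cl, 1 F, 1 N, 3 O, 3 S.
Implicit hydrogens by atom environment:
  5 × C (aromatic): 1 H each → 5
  5 × C (aromatic): no H
  3 × C: 2 H each → 6
  3 × O: no H
  2 × C: no H
  2 × S: 1 H each → 2
  1 × C: 3 H
  1 × C: 1 H
  1 × Cl: no H
  1 × F: no H
  1 × N: no H
  1 × S (aromatic): no H
  Total hydrogens = 17.
Molecular formula: C17H17ClFNO3S3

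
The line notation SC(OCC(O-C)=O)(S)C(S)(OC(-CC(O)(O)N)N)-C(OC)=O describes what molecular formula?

C10H20N2O8S3

Heavy atoms from the SMILES: 10 C, 2 N, 8 O, 3 S.
Implicit hydrogens by atom environment:
  6 × O: no H
  5 × C: no H
  3 × S: 1 H each → 3
  2 × C: 3 H each → 6
  2 × C: 2 H each → 4
  2 × N: 2 H each → 4
  2 × O: 1 H each → 2
  1 × C: 1 H
  Total hydrogens = 20.
Molecular formula: C10H20N2O8S3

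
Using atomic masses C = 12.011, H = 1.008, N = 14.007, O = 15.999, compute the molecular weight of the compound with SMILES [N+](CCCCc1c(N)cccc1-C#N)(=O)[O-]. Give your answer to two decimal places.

219.24

Molecular formula: C11H13N3O2.
M = 11×12.011 + 13×1.008 + 3×14.007 + 2×15.999 = 219.24 g/mol.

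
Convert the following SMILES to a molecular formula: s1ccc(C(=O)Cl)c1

C5H3ClOS

Heavy atoms from the SMILES: 5 C, 1 Cl, 1 O, 1 S.
Implicit hydrogens by atom environment:
  3 × C (aromatic): 1 H each → 3
  1 × C (aromatic): no H
  1 × C: no H
  1 × Cl: no H
  1 × O: no H
  1 × S (aromatic): no H
  Total hydrogens = 3.
Molecular formula: C5H3ClOS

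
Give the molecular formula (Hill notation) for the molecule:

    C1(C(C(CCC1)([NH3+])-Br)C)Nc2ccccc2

C13H20BrN2+

Heavy atoms from the SMILES: 1 Br, 13 C, 2 N.
Implicit hydrogens by atom environment:
  5 × C (aromatic): 1 H each → 5
  3 × C: 2 H each → 6
  2 × C: 1 H each → 2
  1 × Br: no H
  1 × C: 3 H
  1 × C: no H
  1 × C (aromatic): no H
  1 × N (charge +1): 3 H
  1 × N: 1 H
  Total hydrogens = 20.
Net charge +1.
Molecular formula: C13H20BrN2+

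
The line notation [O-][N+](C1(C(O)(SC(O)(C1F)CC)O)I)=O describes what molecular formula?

C6H9FINO5S

Heavy atoms from the SMILES: 6 C, 1 F, 1 I, 1 N, 5 O, 1 S.
Implicit hydrogens by atom environment:
  3 × C: no H
  3 × O: 1 H each → 3
  1 × C: 3 H
  1 × C: 2 H
  1 × C: 1 H
  1 × F: no H
  1 × I: no H
  1 × N (charge +1): no H
  1 × O: no H
  1 × O (charge -1): no H
  1 × S: no H
  Total hydrogens = 9.
Molecular formula: C6H9FINO5S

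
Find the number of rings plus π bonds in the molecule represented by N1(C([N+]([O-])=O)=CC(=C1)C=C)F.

Molecular formula from the SMILES: C6H5FN2O2.
DoU = (2C + 2 + N − H − X)/2 = (2·6 + 2 + 2 − 5 − 1)/2 = 10/2 = 5.
(Structurally: 1 ring(s) + 4 π bond(s) = 5.)

5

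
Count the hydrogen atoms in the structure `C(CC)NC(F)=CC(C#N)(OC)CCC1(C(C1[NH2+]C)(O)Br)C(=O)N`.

25

Hydrogens are implicit in SMILES; fill each atom to its normal valence:
  6 × C: no H
  4 × C: 2 H each → 8
  3 × C: 3 H each → 9
  2 × C: 1 H each → 2
  2 × O: no H
  1 × Br: no H
  1 × F: no H
  1 × N (charge +1): 2 H
  1 × N: 2 H
  1 × N: 1 H
  1 × N: no H
  1 × O: 1 H
  Total hydrogens = 25.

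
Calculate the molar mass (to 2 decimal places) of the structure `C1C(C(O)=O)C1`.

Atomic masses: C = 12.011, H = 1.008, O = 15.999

Molecular formula: C4H6O2.
M = 4×12.011 + 6×1.008 + 2×15.999 = 86.09 g/mol.

86.09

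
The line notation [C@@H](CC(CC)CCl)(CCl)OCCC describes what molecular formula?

C10H20Cl2O

Heavy atoms from the SMILES: 10 C, 2 Cl, 1 O.
Implicit hydrogens by atom environment:
  6 × C: 2 H each → 12
  2 × C: 3 H each → 6
  2 × C: 1 H each → 2
  2 × Cl: no H
  1 × O: no H
  Total hydrogens = 20.
Molecular formula: C10H20Cl2O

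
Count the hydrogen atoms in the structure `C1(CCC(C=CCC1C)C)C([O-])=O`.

Hydrogens are implicit in SMILES; fill each atom to its normal valence:
  5 × C: 1 H each → 5
  3 × C: 2 H each → 6
  2 × C: 3 H each → 6
  1 × C: no H
  1 × O: no H
  1 × O (charge -1): no H
  Total hydrogens = 17.

17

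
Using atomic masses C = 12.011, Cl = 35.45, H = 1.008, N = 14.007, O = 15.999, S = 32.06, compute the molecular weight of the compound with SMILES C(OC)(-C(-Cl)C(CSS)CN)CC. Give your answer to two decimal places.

Molecular formula: C8H18ClNOS2.
M = 8×12.011 + 1×35.45 + 18×1.008 + 1×14.007 + 1×15.999 + 2×32.06 = 243.81 g/mol.

243.81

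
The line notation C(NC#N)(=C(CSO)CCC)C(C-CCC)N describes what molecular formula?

Heavy atoms from the SMILES: 12 C, 3 N, 1 O, 1 S.
Implicit hydrogens by atom environment:
  6 × C: 2 H each → 12
  3 × C: no H
  2 × C: 3 H each → 6
  1 × C: 1 H
  1 × N: 2 H
  1 × N: 1 H
  1 × N: no H
  1 × O: 1 H
  1 × S: no H
  Total hydrogens = 23.
Molecular formula: C12H23N3OS

C12H23N3OS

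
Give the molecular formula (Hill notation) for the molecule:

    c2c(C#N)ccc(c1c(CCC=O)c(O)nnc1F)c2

Heavy atoms from the SMILES: 14 C, 1 F, 3 N, 2 O.
Implicit hydrogens by atom environment:
  6 × C (aromatic): no H
  4 × C (aromatic): 1 H each → 4
  2 × C: 2 H each → 4
  2 × N (aromatic): no H
  1 × C: 1 H
  1 × C: no H
  1 × F: no H
  1 × N: no H
  1 × O: 1 H
  1 × O: no H
  Total hydrogens = 10.
Molecular formula: C14H10FN3O2

C14H10FN3O2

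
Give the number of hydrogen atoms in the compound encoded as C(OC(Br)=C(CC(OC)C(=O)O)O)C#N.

Hydrogens are implicit in SMILES; fill each atom to its normal valence:
  4 × C: no H
  3 × O: no H
  2 × C: 2 H each → 4
  2 × O: 1 H each → 2
  1 × Br: no H
  1 × C: 3 H
  1 × C: 1 H
  1 × N: no H
  Total hydrogens = 10.

10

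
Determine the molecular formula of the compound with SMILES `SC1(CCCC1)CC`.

Heavy atoms from the SMILES: 7 C, 1 S.
Implicit hydrogens by atom environment:
  5 × C: 2 H each → 10
  1 × C: 3 H
  1 × C: no H
  1 × S: 1 H
  Total hydrogens = 14.
Molecular formula: C7H14S

C7H14S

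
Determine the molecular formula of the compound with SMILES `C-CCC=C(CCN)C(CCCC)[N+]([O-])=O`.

Heavy atoms from the SMILES: 12 C, 2 N, 2 O.
Implicit hydrogens by atom environment:
  7 × C: 2 H each → 14
  2 × C: 3 H each → 6
  2 × C: 1 H each → 2
  1 × C: no H
  1 × N: 2 H
  1 × N (charge +1): no H
  1 × O: no H
  1 × O (charge -1): no H
  Total hydrogens = 24.
Molecular formula: C12H24N2O2

C12H24N2O2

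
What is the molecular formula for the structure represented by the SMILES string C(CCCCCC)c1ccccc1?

C13H20

Heavy atoms from the SMILES: 13 C.
Implicit hydrogens by atom environment:
  6 × C: 2 H each → 12
  5 × C (aromatic): 1 H each → 5
  1 × C: 3 H
  1 × C (aromatic): no H
  Total hydrogens = 20.
Molecular formula: C13H20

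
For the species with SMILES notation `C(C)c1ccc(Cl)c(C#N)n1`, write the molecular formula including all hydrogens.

Heavy atoms from the SMILES: 8 C, 1 Cl, 2 N.
Implicit hydrogens by atom environment:
  3 × C (aromatic): no H
  2 × C (aromatic): 1 H each → 2
  1 × C: 3 H
  1 × C: 2 H
  1 × C: no H
  1 × Cl: no H
  1 × N (aromatic): no H
  1 × N: no H
  Total hydrogens = 7.
Molecular formula: C8H7ClN2

C8H7ClN2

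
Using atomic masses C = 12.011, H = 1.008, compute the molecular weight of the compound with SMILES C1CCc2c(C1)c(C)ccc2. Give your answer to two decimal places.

Molecular formula: C11H14.
M = 11×12.011 + 14×1.008 = 146.23 g/mol.

146.23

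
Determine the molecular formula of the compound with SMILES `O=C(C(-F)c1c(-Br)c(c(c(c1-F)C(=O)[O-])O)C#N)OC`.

C11H5BrF2NO5-

Heavy atoms from the SMILES: 1 Br, 11 C, 2 F, 1 N, 5 O.
Implicit hydrogens by atom environment:
  6 × C (aromatic): no H
  3 × C: no H
  3 × O: no H
  2 × F: no H
  1 × Br: no H
  1 × C: 3 H
  1 × C: 1 H
  1 × N: no H
  1 × O: 1 H
  1 × O (charge -1): no H
  Total hydrogens = 5.
Net charge -1.
Molecular formula: C11H5BrF2NO5-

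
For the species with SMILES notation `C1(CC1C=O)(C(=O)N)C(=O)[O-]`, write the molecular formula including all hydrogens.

C6H6NO4-

Heavy atoms from the SMILES: 6 C, 1 N, 4 O.
Implicit hydrogens by atom environment:
  3 × C: no H
  3 × O: no H
  2 × C: 1 H each → 2
  1 × C: 2 H
  1 × N: 2 H
  1 × O (charge -1): no H
  Total hydrogens = 6.
Net charge -1.
Molecular formula: C6H6NO4-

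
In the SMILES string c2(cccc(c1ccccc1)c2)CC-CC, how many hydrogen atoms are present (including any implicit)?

Hydrogens are implicit in SMILES; fill each atom to its normal valence:
  9 × C (aromatic): 1 H each → 9
  3 × C: 2 H each → 6
  3 × C (aromatic): no H
  1 × C: 3 H
  Total hydrogens = 18.

18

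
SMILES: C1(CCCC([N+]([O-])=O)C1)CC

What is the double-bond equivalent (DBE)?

2

Molecular formula from the SMILES: C8H15NO2.
DoU = (2C + 2 + N − H − X)/2 = (2·8 + 2 + 1 − 15 − 0)/2 = 4/2 = 2.
(Structurally: 1 ring(s) + 1 π bond(s) = 2.)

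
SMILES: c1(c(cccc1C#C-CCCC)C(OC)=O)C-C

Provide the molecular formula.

Heavy atoms from the SMILES: 16 C, 2 O.
Implicit hydrogens by atom environment:
  4 × C: 2 H each → 8
  3 × C: 3 H each → 9
  3 × C (aromatic): 1 H each → 3
  3 × C (aromatic): no H
  3 × C: no H
  2 × O: no H
  Total hydrogens = 20.
Molecular formula: C16H20O2

C16H20O2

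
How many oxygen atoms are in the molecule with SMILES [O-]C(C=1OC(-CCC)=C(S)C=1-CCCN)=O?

The symbol for oxygen appears 3 times in the SMILES.

3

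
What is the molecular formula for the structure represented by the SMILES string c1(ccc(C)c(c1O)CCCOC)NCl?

C11H16ClNO2

Heavy atoms from the SMILES: 11 C, 1 Cl, 1 N, 2 O.
Implicit hydrogens by atom environment:
  4 × C (aromatic): no H
  3 × C: 2 H each → 6
  2 × C: 3 H each → 6
  2 × C (aromatic): 1 H each → 2
  1 × Cl: no H
  1 × N: 1 H
  1 × O: 1 H
  1 × O: no H
  Total hydrogens = 16.
Molecular formula: C11H16ClNO2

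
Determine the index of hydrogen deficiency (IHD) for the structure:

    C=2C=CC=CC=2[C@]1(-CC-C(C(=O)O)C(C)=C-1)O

7

Molecular formula from the SMILES: C14H16O3.
DoU = (2C + 2 + N − H − X)/2 = (2·14 + 2 + 0 − 16 − 0)/2 = 14/2 = 7.
(Structurally: 2 ring(s) + 5 π bond(s) = 7.)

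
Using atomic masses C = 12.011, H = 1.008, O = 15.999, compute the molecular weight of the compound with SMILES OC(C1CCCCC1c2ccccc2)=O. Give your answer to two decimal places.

Molecular formula: C13H16O2.
M = 13×12.011 + 16×1.008 + 2×15.999 = 204.27 g/mol.

204.27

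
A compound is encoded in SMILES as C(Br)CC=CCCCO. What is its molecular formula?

Heavy atoms from the SMILES: 1 Br, 7 C, 1 O.
Implicit hydrogens by atom environment:
  5 × C: 2 H each → 10
  2 × C: 1 H each → 2
  1 × Br: no H
  1 × O: 1 H
  Total hydrogens = 13.
Molecular formula: C7H13BrO

C7H13BrO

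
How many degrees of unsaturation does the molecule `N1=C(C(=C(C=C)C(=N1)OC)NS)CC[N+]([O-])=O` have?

6

Molecular formula from the SMILES: C9H12N4O3S.
DoU = (2C + 2 + N − H − X)/2 = (2·9 + 2 + 4 − 12 − 0)/2 = 12/2 = 6.
(Structurally: 1 ring(s) + 5 π bond(s) = 6.)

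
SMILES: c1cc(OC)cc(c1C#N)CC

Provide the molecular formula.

C10H11NO

Heavy atoms from the SMILES: 10 C, 1 N, 1 O.
Implicit hydrogens by atom environment:
  3 × C (aromatic): 1 H each → 3
  3 × C (aromatic): no H
  2 × C: 3 H each → 6
  1 × C: 2 H
  1 × C: no H
  1 × N: no H
  1 × O: no H
  Total hydrogens = 11.
Molecular formula: C10H11NO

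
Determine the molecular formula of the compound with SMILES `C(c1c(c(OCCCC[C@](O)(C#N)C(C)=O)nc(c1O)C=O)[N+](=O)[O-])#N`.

C15H14N4O7

Heavy atoms from the SMILES: 15 C, 4 N, 7 O.
Implicit hydrogens by atom environment:
  5 × C (aromatic): no H
  4 × C: 2 H each → 8
  4 × C: no H
  4 × O: no H
  2 × N: no H
  2 × O: 1 H each → 2
  1 × C: 3 H
  1 × C: 1 H
  1 × N (aromatic): no H
  1 × N (charge +1): no H
  1 × O (charge -1): no H
  Total hydrogens = 14.
Molecular formula: C15H14N4O7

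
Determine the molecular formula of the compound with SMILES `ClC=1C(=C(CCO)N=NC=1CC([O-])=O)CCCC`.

C12H16ClN2O3-

Heavy atoms from the SMILES: 12 C, 1 Cl, 2 N, 3 O.
Implicit hydrogens by atom environment:
  6 × C: 2 H each → 12
  4 × C (aromatic): no H
  2 × N (aromatic): no H
  1 × C: 3 H
  1 × C: no H
  1 × Cl: no H
  1 × O: 1 H
  1 × O: no H
  1 × O (charge -1): no H
  Total hydrogens = 16.
Net charge -1.
Molecular formula: C12H16ClN2O3-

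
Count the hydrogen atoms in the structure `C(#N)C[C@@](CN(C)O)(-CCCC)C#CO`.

18

Hydrogens are implicit in SMILES; fill each atom to its normal valence:
  5 × C: 2 H each → 10
  4 × C: no H
  2 × C: 3 H each → 6
  2 × N: no H
  2 × O: 1 H each → 2
  Total hydrogens = 18.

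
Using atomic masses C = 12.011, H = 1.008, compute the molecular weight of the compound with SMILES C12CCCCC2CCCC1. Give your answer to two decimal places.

138.25

Molecular formula: C10H18.
M = 10×12.011 + 18×1.008 = 138.25 g/mol.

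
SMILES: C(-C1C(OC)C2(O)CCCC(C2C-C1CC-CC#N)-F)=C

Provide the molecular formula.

C17H26FNO2

Heavy atoms from the SMILES: 17 C, 1 F, 1 N, 2 O.
Implicit hydrogens by atom environment:
  8 × C: 2 H each → 16
  6 × C: 1 H each → 6
  2 × C: no H
  1 × C: 3 H
  1 × F: no H
  1 × N: no H
  1 × O: 1 H
  1 × O: no H
  Total hydrogens = 26.
Molecular formula: C17H26FNO2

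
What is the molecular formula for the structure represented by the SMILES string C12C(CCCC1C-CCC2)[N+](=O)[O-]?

C10H17NO2

Heavy atoms from the SMILES: 10 C, 1 N, 2 O.
Implicit hydrogens by atom environment:
  7 × C: 2 H each → 14
  3 × C: 1 H each → 3
  1 × N (charge +1): no H
  1 × O: no H
  1 × O (charge -1): no H
  Total hydrogens = 17.
Molecular formula: C10H17NO2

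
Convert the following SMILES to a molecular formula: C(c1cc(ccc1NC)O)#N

C8H8N2O

Heavy atoms from the SMILES: 8 C, 2 N, 1 O.
Implicit hydrogens by atom environment:
  3 × C (aromatic): 1 H each → 3
  3 × C (aromatic): no H
  1 × C: 3 H
  1 × C: no H
  1 × N: 1 H
  1 × N: no H
  1 × O: 1 H
  Total hydrogens = 8.
Molecular formula: C8H8N2O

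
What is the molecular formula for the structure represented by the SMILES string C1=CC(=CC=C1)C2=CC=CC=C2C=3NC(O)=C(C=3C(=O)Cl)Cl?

C17H11Cl2NO2

Heavy atoms from the SMILES: 17 C, 2 Cl, 1 N, 2 O.
Implicit hydrogens by atom environment:
  9 × C (aromatic): 1 H each → 9
  7 × C (aromatic): no H
  2 × Cl: no H
  1 × C: no H
  1 × N (aromatic): 1 H
  1 × O: 1 H
  1 × O: no H
  Total hydrogens = 11.
Molecular formula: C17H11Cl2NO2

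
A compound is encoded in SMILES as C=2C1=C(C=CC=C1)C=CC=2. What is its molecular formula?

Heavy atoms from the SMILES: 10 C.
Implicit hydrogens by atom environment:
  8 × C (aromatic): 1 H each → 8
  2 × C (aromatic): no H
  Total hydrogens = 8.
Molecular formula: C10H8

C10H8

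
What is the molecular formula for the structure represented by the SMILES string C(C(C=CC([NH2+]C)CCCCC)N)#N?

C11H22N3+

Heavy atoms from the SMILES: 11 C, 3 N.
Implicit hydrogens by atom environment:
  4 × C: 2 H each → 8
  4 × C: 1 H each → 4
  2 × C: 3 H each → 6
  1 × C: no H
  1 × N: 2 H
  1 × N (charge +1): 2 H
  1 × N: no H
  Total hydrogens = 22.
Net charge +1.
Molecular formula: C11H22N3+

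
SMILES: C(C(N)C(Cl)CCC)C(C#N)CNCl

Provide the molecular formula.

Heavy atoms from the SMILES: 9 C, 2 Cl, 3 N.
Implicit hydrogens by atom environment:
  4 × C: 2 H each → 8
  3 × C: 1 H each → 3
  2 × Cl: no H
  1 × C: 3 H
  1 × C: no H
  1 × N: 2 H
  1 × N: 1 H
  1 × N: no H
  Total hydrogens = 17.
Molecular formula: C9H17Cl2N3

C9H17Cl2N3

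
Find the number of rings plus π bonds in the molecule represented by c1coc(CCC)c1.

3

Molecular formula from the SMILES: C7H10O.
DoU = (2C + 2 + N − H − X)/2 = (2·7 + 2 + 0 − 10 − 0)/2 = 6/2 = 3.
(Structurally: 1 ring(s) + 2 π bond(s) = 3.)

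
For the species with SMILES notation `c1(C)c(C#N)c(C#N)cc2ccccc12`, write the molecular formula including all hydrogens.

Heavy atoms from the SMILES: 13 C, 2 N.
Implicit hydrogens by atom environment:
  5 × C (aromatic): 1 H each → 5
  5 × C (aromatic): no H
  2 × C: no H
  2 × N: no H
  1 × C: 3 H
  Total hydrogens = 8.
Molecular formula: C13H8N2

C13H8N2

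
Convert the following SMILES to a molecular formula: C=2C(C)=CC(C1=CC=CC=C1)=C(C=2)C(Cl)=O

Heavy atoms from the SMILES: 14 C, 1 Cl, 1 O.
Implicit hydrogens by atom environment:
  8 × C (aromatic): 1 H each → 8
  4 × C (aromatic): no H
  1 × C: 3 H
  1 × C: no H
  1 × Cl: no H
  1 × O: no H
  Total hydrogens = 11.
Molecular formula: C14H11ClO

C14H11ClO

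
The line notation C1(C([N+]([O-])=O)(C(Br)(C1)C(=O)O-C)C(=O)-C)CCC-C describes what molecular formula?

C12H18BrNO5

Heavy atoms from the SMILES: 1 Br, 12 C, 1 N, 5 O.
Implicit hydrogens by atom environment:
  4 × C: 2 H each → 8
  4 × C: no H
  4 × O: no H
  3 × C: 3 H each → 9
  1 × Br: no H
  1 × C: 1 H
  1 × N (charge +1): no H
  1 × O (charge -1): no H
  Total hydrogens = 18.
Molecular formula: C12H18BrNO5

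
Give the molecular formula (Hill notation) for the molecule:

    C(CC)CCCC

Heavy atoms from the SMILES: 7 C.
Implicit hydrogens by atom environment:
  5 × C: 2 H each → 10
  2 × C: 3 H each → 6
  Total hydrogens = 16.
Molecular formula: C7H16

C7H16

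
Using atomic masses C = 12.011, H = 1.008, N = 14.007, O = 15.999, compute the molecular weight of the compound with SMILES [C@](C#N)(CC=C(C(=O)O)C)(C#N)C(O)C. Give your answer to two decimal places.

208.22

Molecular formula: C10H12N2O3.
M = 10×12.011 + 12×1.008 + 2×14.007 + 3×15.999 = 208.22 g/mol.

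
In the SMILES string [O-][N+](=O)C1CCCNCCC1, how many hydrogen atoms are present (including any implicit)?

Hydrogens are implicit in SMILES; fill each atom to its normal valence:
  6 × C: 2 H each → 12
  1 × C: 1 H
  1 × N: 1 H
  1 × N (charge +1): no H
  1 × O: no H
  1 × O (charge -1): no H
  Total hydrogens = 14.

14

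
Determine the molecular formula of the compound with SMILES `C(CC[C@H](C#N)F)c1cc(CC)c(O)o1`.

C11H14FNO2

Heavy atoms from the SMILES: 11 C, 1 F, 1 N, 2 O.
Implicit hydrogens by atom environment:
  4 × C: 2 H each → 8
  3 × C (aromatic): no H
  1 × C: 3 H
  1 × C (aromatic): 1 H
  1 × C: 1 H
  1 × C: no H
  1 × F: no H
  1 × N: no H
  1 × O: 1 H
  1 × O (aromatic): no H
  Total hydrogens = 14.
Molecular formula: C11H14FNO2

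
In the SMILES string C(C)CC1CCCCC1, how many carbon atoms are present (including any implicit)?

9

The symbol for carbon appears 9 times in the SMILES.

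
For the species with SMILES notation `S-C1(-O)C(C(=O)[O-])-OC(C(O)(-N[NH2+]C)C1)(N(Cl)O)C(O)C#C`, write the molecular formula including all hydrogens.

Heavy atoms from the SMILES: 10 C, 1 Cl, 3 N, 7 O, 1 S.
Implicit hydrogens by atom environment:
  5 × C: no H
  4 × O: 1 H each → 4
  3 × C: 1 H each → 3
  2 × O: no H
  1 × C: 3 H
  1 × C: 2 H
  1 × Cl: no H
  1 × N (charge +1): 2 H
  1 × N: 1 H
  1 × N: no H
  1 × O (charge -1): no H
  1 × S: 1 H
  Total hydrogens = 16.
Molecular formula: C10H16ClN3O7S

C10H16ClN3O7S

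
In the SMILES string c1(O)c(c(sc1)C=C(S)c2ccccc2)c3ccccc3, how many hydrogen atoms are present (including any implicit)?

Hydrogens are implicit in SMILES; fill each atom to its normal valence:
  11 × C (aromatic): 1 H each → 11
  5 × C (aromatic): no H
  1 × C: 1 H
  1 × C: no H
  1 × O: 1 H
  1 × S: 1 H
  1 × S (aromatic): no H
  Total hydrogens = 14.

14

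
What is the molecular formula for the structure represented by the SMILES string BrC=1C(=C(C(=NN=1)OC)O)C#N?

Heavy atoms from the SMILES: 1 Br, 6 C, 3 N, 2 O.
Implicit hydrogens by atom environment:
  4 × C (aromatic): no H
  2 × N (aromatic): no H
  1 × Br: no H
  1 × C: 3 H
  1 × C: no H
  1 × N: no H
  1 × O: 1 H
  1 × O: no H
  Total hydrogens = 4.
Molecular formula: C6H4BrN3O2

C6H4BrN3O2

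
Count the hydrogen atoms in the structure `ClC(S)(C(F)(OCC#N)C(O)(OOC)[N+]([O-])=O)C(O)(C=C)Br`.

Hydrogens are implicit in SMILES; fill each atom to its normal valence:
  5 × C: no H
  4 × O: no H
  2 × C: 2 H each → 4
  2 × O: 1 H each → 2
  1 × Br: no H
  1 × C: 3 H
  1 × C: 1 H
  1 × Cl: no H
  1 × F: no H
  1 × N (charge +1): no H
  1 × N: no H
  1 × O (charge -1): no H
  1 × S: 1 H
  Total hydrogens = 11.

11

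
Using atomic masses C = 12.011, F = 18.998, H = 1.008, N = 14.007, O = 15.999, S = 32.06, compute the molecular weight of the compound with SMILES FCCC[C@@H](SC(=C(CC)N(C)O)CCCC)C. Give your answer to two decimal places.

277.44

Molecular formula: C14H28FNOS.
M = 14×12.011 + 1×18.998 + 28×1.008 + 1×14.007 + 1×15.999 + 1×32.06 = 277.44 g/mol.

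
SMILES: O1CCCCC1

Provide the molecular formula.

Heavy atoms from the SMILES: 5 C, 1 O.
Implicit hydrogens by atom environment:
  5 × C: 2 H each → 10
  1 × O: no H
  Total hydrogens = 10.
Molecular formula: C5H10O

C5H10O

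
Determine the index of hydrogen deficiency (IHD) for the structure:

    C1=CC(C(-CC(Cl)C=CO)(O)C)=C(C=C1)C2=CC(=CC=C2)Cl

9

Molecular formula from the SMILES: C18H18Cl2O2.
DoU = (2C + 2 + N − H − X)/2 = (2·18 + 2 + 0 − 18 − 2)/2 = 18/2 = 9.
(Structurally: 2 ring(s) + 7 π bond(s) = 9.)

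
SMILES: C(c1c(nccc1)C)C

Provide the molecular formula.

C8H11N

Heavy atoms from the SMILES: 8 C, 1 N.
Implicit hydrogens by atom environment:
  3 × C (aromatic): 1 H each → 3
  2 × C: 3 H each → 6
  2 × C (aromatic): no H
  1 × C: 2 H
  1 × N (aromatic): no H
  Total hydrogens = 11.
Molecular formula: C8H11N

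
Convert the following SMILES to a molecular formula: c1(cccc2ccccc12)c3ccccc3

Heavy atoms from the SMILES: 16 C.
Implicit hydrogens by atom environment:
  12 × C (aromatic): 1 H each → 12
  4 × C (aromatic): no H
  Total hydrogens = 12.
Molecular formula: C16H12

C16H12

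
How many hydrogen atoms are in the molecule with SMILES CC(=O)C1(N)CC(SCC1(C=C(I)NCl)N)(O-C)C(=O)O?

Hydrogens are implicit in SMILES; fill each atom to its normal valence:
  6 × C: no H
  3 × O: no H
  2 × C: 3 H each → 6
  2 × C: 2 H each → 4
  2 × N: 2 H each → 4
  1 × C: 1 H
  1 × Cl: no H
  1 × I: no H
  1 × N: 1 H
  1 × O: 1 H
  1 × S: no H
  Total hydrogens = 17.

17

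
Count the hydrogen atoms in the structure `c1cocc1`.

Hydrogens are implicit in SMILES; fill each atom to its normal valence:
  4 × C (aromatic): 1 H each → 4
  1 × O (aromatic): no H
  Total hydrogens = 4.

4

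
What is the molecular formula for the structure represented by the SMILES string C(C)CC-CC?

C6H14

Heavy atoms from the SMILES: 6 C.
Implicit hydrogens by atom environment:
  4 × C: 2 H each → 8
  2 × C: 3 H each → 6
  Total hydrogens = 14.
Molecular formula: C6H14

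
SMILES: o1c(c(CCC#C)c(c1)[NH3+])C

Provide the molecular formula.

Heavy atoms from the SMILES: 9 C, 1 N, 1 O.
Implicit hydrogens by atom environment:
  3 × C (aromatic): no H
  2 × C: 2 H each → 4
  1 × C: 3 H
  1 × C (aromatic): 1 H
  1 × C: 1 H
  1 × C: no H
  1 × N (charge +1): 3 H
  1 × O (aromatic): no H
  Total hydrogens = 12.
Net charge +1.
Molecular formula: C9H12NO+

C9H12NO+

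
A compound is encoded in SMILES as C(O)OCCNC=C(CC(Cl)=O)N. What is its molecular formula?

C7H13ClN2O3

Heavy atoms from the SMILES: 7 C, 1 Cl, 2 N, 3 O.
Implicit hydrogens by atom environment:
  4 × C: 2 H each → 8
  2 × C: no H
  2 × O: no H
  1 × C: 1 H
  1 × Cl: no H
  1 × N: 2 H
  1 × N: 1 H
  1 × O: 1 H
  Total hydrogens = 13.
Molecular formula: C7H13ClN2O3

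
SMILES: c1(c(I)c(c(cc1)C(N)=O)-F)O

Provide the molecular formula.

Heavy atoms from the SMILES: 7 C, 1 F, 1 I, 1 N, 2 O.
Implicit hydrogens by atom environment:
  4 × C (aromatic): no H
  2 × C (aromatic): 1 H each → 2
  1 × C: no H
  1 × F: no H
  1 × I: no H
  1 × N: 2 H
  1 × O: 1 H
  1 × O: no H
  Total hydrogens = 5.
Molecular formula: C7H5FINO2

C7H5FINO2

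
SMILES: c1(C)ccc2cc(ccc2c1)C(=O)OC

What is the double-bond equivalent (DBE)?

8

Molecular formula from the SMILES: C13H12O2.
DoU = (2C + 2 + N − H − X)/2 = (2·13 + 2 + 0 − 12 − 0)/2 = 16/2 = 8.
(Structurally: 2 ring(s) + 6 π bond(s) = 8.)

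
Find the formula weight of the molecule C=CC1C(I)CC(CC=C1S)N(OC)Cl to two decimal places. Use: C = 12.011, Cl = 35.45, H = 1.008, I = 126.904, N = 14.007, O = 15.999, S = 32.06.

359.65

Molecular formula: C10H15ClINOS.
M = 10×12.011 + 1×35.45 + 15×1.008 + 1×126.904 + 1×14.007 + 1×15.999 + 1×32.06 = 359.65 g/mol.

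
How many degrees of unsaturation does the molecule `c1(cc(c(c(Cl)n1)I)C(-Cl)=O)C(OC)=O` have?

6

Molecular formula from the SMILES: C8H4Cl2INO3.
DoU = (2C + 2 + N − H − X)/2 = (2·8 + 2 + 1 − 4 − 3)/2 = 12/2 = 6.
(Structurally: 1 ring(s) + 5 π bond(s) = 6.)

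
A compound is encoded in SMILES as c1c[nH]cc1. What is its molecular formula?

C4H5N

Heavy atoms from the SMILES: 4 C, 1 N.
Implicit hydrogens by atom environment:
  4 × C (aromatic): 1 H each → 4
  1 × N (aromatic): 1 H
  Total hydrogens = 5.
Molecular formula: C4H5N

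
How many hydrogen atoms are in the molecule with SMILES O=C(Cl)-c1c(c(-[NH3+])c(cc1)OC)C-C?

13

Hydrogens are implicit in SMILES; fill each atom to its normal valence:
  4 × C (aromatic): no H
  2 × C: 3 H each → 6
  2 × C (aromatic): 1 H each → 2
  2 × O: no H
  1 × C: 2 H
  1 × C: no H
  1 × Cl: no H
  1 × N (charge +1): 3 H
  Total hydrogens = 13.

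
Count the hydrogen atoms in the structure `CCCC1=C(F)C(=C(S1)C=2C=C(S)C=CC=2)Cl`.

12

Hydrogens are implicit in SMILES; fill each atom to its normal valence:
  6 × C (aromatic): no H
  4 × C (aromatic): 1 H each → 4
  2 × C: 2 H each → 4
  1 × C: 3 H
  1 × Cl: no H
  1 × F: no H
  1 × S: 1 H
  1 × S (aromatic): no H
  Total hydrogens = 12.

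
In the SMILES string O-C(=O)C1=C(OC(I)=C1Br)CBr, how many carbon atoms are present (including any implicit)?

6

The symbol for carbon appears 6 times in the SMILES.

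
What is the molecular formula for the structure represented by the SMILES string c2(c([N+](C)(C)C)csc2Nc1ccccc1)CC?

Heavy atoms from the SMILES: 15 C, 2 N, 1 S.
Implicit hydrogens by atom environment:
  6 × C (aromatic): 1 H each → 6
  4 × C: 3 H each → 12
  4 × C (aromatic): no H
  1 × C: 2 H
  1 × N: 1 H
  1 × N (charge +1): no H
  1 × S (aromatic): no H
  Total hydrogens = 21.
Net charge +1.
Molecular formula: C15H21N2S+

C15H21N2S+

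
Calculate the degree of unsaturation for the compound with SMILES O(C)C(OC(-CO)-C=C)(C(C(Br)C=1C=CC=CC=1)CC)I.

Molecular formula from the SMILES: C16H22BrIO3.
DoU = (2C + 2 + N − H − X)/2 = (2·16 + 2 + 0 − 22 − 2)/2 = 10/2 = 5.
(Structurally: 1 ring(s) + 4 π bond(s) = 5.)

5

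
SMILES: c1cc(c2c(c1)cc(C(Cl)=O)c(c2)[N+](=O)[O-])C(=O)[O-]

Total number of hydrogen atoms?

Hydrogens are implicit in SMILES; fill each atom to its normal valence:
  5 × C (aromatic): 1 H each → 5
  5 × C (aromatic): no H
  3 × O: no H
  2 × C: no H
  2 × O (charge -1): no H
  1 × Cl: no H
  1 × N (charge +1): no H
  Total hydrogens = 5.

5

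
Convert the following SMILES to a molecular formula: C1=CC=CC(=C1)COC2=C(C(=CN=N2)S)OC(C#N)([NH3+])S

C13H13N4O2S2+

Heavy atoms from the SMILES: 13 C, 4 N, 2 O, 2 S.
Implicit hydrogens by atom environment:
  6 × C (aromatic): 1 H each → 6
  4 × C (aromatic): no H
  2 × C: no H
  2 × N (aromatic): no H
  2 × O: no H
  2 × S: 1 H each → 2
  1 × C: 2 H
  1 × N (charge +1): 3 H
  1 × N: no H
  Total hydrogens = 13.
Net charge +1.
Molecular formula: C13H13N4O2S2+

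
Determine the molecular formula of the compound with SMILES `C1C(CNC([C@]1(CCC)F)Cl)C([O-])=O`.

C9H14ClFNO2-

Heavy atoms from the SMILES: 9 C, 1 Cl, 1 F, 1 N, 2 O.
Implicit hydrogens by atom environment:
  4 × C: 2 H each → 8
  2 × C: 1 H each → 2
  2 × C: no H
  1 × C: 3 H
  1 × Cl: no H
  1 × F: no H
  1 × N: 1 H
  1 × O: no H
  1 × O (charge -1): no H
  Total hydrogens = 14.
Net charge -1.
Molecular formula: C9H14ClFNO2-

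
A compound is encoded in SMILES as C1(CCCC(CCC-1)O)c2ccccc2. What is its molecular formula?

Heavy atoms from the SMILES: 14 C, 1 O.
Implicit hydrogens by atom environment:
  6 × C: 2 H each → 12
  5 × C (aromatic): 1 H each → 5
  2 × C: 1 H each → 2
  1 × C (aromatic): no H
  1 × O: 1 H
  Total hydrogens = 20.
Molecular formula: C14H20O

C14H20O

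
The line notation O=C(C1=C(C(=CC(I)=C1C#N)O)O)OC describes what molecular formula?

C9H6INO4

Heavy atoms from the SMILES: 9 C, 1 I, 1 N, 4 O.
Implicit hydrogens by atom environment:
  5 × C (aromatic): no H
  2 × C: no H
  2 × O: 1 H each → 2
  2 × O: no H
  1 × C: 3 H
  1 × C (aromatic): 1 H
  1 × I: no H
  1 × N: no H
  Total hydrogens = 6.
Molecular formula: C9H6INO4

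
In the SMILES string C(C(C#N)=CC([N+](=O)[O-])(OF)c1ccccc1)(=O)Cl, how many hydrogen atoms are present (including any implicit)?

6

Hydrogens are implicit in SMILES; fill each atom to its normal valence:
  5 × C (aromatic): 1 H each → 5
  4 × C: no H
  3 × O: no H
  1 × C: 1 H
  1 × C (aromatic): no H
  1 × Cl: no H
  1 × F: no H
  1 × N: no H
  1 × N (charge +1): no H
  1 × O (charge -1): no H
  Total hydrogens = 6.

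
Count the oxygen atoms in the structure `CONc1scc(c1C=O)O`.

The symbol for oxygen appears 3 times in the SMILES.

3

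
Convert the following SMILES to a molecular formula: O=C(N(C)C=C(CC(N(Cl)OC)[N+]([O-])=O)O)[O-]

C7H11ClN3O6-

Heavy atoms from the SMILES: 7 C, 1 Cl, 3 N, 6 O.
Implicit hydrogens by atom environment:
  3 × O: no H
  2 × C: 3 H each → 6
  2 × C: 1 H each → 2
  2 × C: no H
  2 × N: no H
  2 × O (charge -1): no H
  1 × C: 2 H
  1 × Cl: no H
  1 × N (charge +1): no H
  1 × O: 1 H
  Total hydrogens = 11.
Net charge -1.
Molecular formula: C7H11ClN3O6-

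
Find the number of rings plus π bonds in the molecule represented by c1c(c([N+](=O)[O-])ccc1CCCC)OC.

5

Molecular formula from the SMILES: C11H15NO3.
DoU = (2C + 2 + N − H − X)/2 = (2·11 + 2 + 1 − 15 − 0)/2 = 10/2 = 5.
(Structurally: 1 ring(s) + 4 π bond(s) = 5.)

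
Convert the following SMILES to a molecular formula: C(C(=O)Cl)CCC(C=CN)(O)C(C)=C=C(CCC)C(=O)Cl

C15H21Cl2NO3

Heavy atoms from the SMILES: 15 C, 2 Cl, 1 N, 3 O.
Implicit hydrogens by atom environment:
  6 × C: no H
  5 × C: 2 H each → 10
  2 × C: 3 H each → 6
  2 × C: 1 H each → 2
  2 × Cl: no H
  2 × O: no H
  1 × N: 2 H
  1 × O: 1 H
  Total hydrogens = 21.
Molecular formula: C15H21Cl2NO3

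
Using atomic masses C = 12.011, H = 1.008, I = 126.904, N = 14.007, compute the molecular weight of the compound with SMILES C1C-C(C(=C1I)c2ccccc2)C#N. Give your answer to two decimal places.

Molecular formula: C12H10IN.
M = 12×12.011 + 10×1.008 + 1×126.904 + 1×14.007 = 295.12 g/mol.

295.12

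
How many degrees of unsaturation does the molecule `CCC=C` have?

Molecular formula from the SMILES: C4H8.
DoU = (2C + 2 + N − H − X)/2 = (2·4 + 2 + 0 − 8 − 0)/2 = 2/2 = 1.
(Structurally: 0 ring(s) + 1 π bond(s) = 1.)

1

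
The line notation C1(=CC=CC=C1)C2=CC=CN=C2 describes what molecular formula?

C11H9N

Heavy atoms from the SMILES: 11 C, 1 N.
Implicit hydrogens by atom environment:
  9 × C (aromatic): 1 H each → 9
  2 × C (aromatic): no H
  1 × N (aromatic): no H
  Total hydrogens = 9.
Molecular formula: C11H9N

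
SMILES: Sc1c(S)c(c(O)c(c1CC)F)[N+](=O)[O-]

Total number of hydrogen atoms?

Hydrogens are implicit in SMILES; fill each atom to its normal valence:
  6 × C (aromatic): no H
  2 × S: 1 H each → 2
  1 × C: 3 H
  1 × C: 2 H
  1 × F: no H
  1 × N (charge +1): no H
  1 × O: 1 H
  1 × O: no H
  1 × O (charge -1): no H
  Total hydrogens = 8.

8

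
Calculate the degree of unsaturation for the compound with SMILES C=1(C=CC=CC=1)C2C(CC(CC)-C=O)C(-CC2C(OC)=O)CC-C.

Molecular formula from the SMILES: C21H30O3.
DoU = (2C + 2 + N − H − X)/2 = (2·21 + 2 + 0 − 30 − 0)/2 = 14/2 = 7.
(Structurally: 2 ring(s) + 5 π bond(s) = 7.)

7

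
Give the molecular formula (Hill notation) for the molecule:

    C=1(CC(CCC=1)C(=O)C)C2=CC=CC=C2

C14H16O

Heavy atoms from the SMILES: 14 C, 1 O.
Implicit hydrogens by atom environment:
  5 × C (aromatic): 1 H each → 5
  3 × C: 2 H each → 6
  2 × C: 1 H each → 2
  2 × C: no H
  1 × C: 3 H
  1 × C (aromatic): no H
  1 × O: no H
  Total hydrogens = 16.
Molecular formula: C14H16O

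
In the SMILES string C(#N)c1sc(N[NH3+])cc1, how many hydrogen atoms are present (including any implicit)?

6

Hydrogens are implicit in SMILES; fill each atom to its normal valence:
  2 × C (aromatic): 1 H each → 2
  2 × C (aromatic): no H
  1 × C: no H
  1 × N (charge +1): 3 H
  1 × N: 1 H
  1 × N: no H
  1 × S (aromatic): no H
  Total hydrogens = 6.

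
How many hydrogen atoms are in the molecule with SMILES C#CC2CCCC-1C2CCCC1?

18

Hydrogens are implicit in SMILES; fill each atom to its normal valence:
  7 × C: 2 H each → 14
  4 × C: 1 H each → 4
  1 × C: no H
  Total hydrogens = 18.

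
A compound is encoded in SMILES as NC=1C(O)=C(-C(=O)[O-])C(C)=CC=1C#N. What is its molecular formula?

C9H7N2O3-

Heavy atoms from the SMILES: 9 C, 2 N, 3 O.
Implicit hydrogens by atom environment:
  5 × C (aromatic): no H
  2 × C: no H
  1 × C: 3 H
  1 × C (aromatic): 1 H
  1 × N: 2 H
  1 × N: no H
  1 × O: 1 H
  1 × O: no H
  1 × O (charge -1): no H
  Total hydrogens = 7.
Net charge -1.
Molecular formula: C9H7N2O3-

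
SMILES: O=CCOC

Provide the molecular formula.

Heavy atoms from the SMILES: 3 C, 2 O.
Implicit hydrogens by atom environment:
  2 × O: no H
  1 × C: 3 H
  1 × C: 2 H
  1 × C: 1 H
  Total hydrogens = 6.
Molecular formula: C3H6O2

C3H6O2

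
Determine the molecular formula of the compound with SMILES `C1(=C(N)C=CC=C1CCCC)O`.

Heavy atoms from the SMILES: 10 C, 1 N, 1 O.
Implicit hydrogens by atom environment:
  3 × C: 2 H each → 6
  3 × C (aromatic): 1 H each → 3
  3 × C (aromatic): no H
  1 × C: 3 H
  1 × N: 2 H
  1 × O: 1 H
  Total hydrogens = 15.
Molecular formula: C10H15NO

C10H15NO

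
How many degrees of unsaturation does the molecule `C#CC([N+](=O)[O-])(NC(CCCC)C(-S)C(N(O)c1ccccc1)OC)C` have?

7

Molecular formula from the SMILES: C18H27N3O4S.
DoU = (2C + 2 + N − H − X)/2 = (2·18 + 2 + 3 − 27 − 0)/2 = 14/2 = 7.
(Structurally: 1 ring(s) + 6 π bond(s) = 7.)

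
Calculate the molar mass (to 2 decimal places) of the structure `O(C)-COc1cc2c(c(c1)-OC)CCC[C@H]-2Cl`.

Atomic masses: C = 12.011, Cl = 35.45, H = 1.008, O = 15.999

256.73

Molecular formula: C13H17ClO3.
M = 13×12.011 + 1×35.45 + 17×1.008 + 3×15.999 = 256.73 g/mol.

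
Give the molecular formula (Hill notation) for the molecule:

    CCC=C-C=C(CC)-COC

Heavy atoms from the SMILES: 10 C, 1 O.
Implicit hydrogens by atom environment:
  3 × C: 3 H each → 9
  3 × C: 2 H each → 6
  3 × C: 1 H each → 3
  1 × C: no H
  1 × O: no H
  Total hydrogens = 18.
Molecular formula: C10H18O

C10H18O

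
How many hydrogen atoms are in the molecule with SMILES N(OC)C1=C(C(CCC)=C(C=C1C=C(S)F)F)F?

Hydrogens are implicit in SMILES; fill each atom to its normal valence:
  5 × C (aromatic): no H
  3 × F: no H
  2 × C: 3 H each → 6
  2 × C: 2 H each → 4
  1 × C (aromatic): 1 H
  1 × C: 1 H
  1 × C: no H
  1 × N: 1 H
  1 × O: no H
  1 × S: 1 H
  Total hydrogens = 14.

14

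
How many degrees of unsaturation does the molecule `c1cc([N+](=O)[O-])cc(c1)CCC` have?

5

Molecular formula from the SMILES: C9H11NO2.
DoU = (2C + 2 + N − H − X)/2 = (2·9 + 2 + 1 − 11 − 0)/2 = 10/2 = 5.
(Structurally: 1 ring(s) + 4 π bond(s) = 5.)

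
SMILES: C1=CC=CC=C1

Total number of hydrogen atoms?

Hydrogens are implicit in SMILES; fill each atom to its normal valence:
  6 × C (aromatic): 1 H each → 6
  Total hydrogens = 6.

6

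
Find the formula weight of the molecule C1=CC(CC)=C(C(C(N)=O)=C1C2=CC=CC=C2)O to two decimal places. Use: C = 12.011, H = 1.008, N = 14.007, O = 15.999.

Molecular formula: C15H15NO2.
M = 15×12.011 + 15×1.008 + 1×14.007 + 2×15.999 = 241.29 g/mol.

241.29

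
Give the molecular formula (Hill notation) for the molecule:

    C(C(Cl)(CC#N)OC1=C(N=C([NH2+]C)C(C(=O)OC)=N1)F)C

C12H15ClFN4O3+

Heavy atoms from the SMILES: 12 C, 1 Cl, 1 F, 4 N, 3 O.
Implicit hydrogens by atom environment:
  4 × C (aromatic): no H
  3 × C: 3 H each → 9
  3 × C: no H
  3 × O: no H
  2 × C: 2 H each → 4
  2 × N (aromatic): no H
  1 × Cl: no H
  1 × F: no H
  1 × N (charge +1): 2 H
  1 × N: no H
  Total hydrogens = 15.
Net charge +1.
Molecular formula: C12H15ClFN4O3+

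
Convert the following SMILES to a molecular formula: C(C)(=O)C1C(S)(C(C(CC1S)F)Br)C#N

Heavy atoms from the SMILES: 1 Br, 9 C, 1 F, 1 N, 1 O, 2 S.
Implicit hydrogens by atom environment:
  4 × C: 1 H each → 4
  3 × C: no H
  2 × S: 1 H each → 2
  1 × Br: no H
  1 × C: 3 H
  1 × C: 2 H
  1 × F: no H
  1 × N: no H
  1 × O: no H
  Total hydrogens = 11.
Molecular formula: C9H11BrFNOS2

C9H11BrFNOS2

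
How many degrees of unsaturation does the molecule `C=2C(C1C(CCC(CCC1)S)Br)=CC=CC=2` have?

Molecular formula from the SMILES: C14H19BrS.
DoU = (2C + 2 + N − H − X)/2 = (2·14 + 2 + 0 − 19 − 1)/2 = 10/2 = 5.
(Structurally: 2 ring(s) + 3 π bond(s) = 5.)

5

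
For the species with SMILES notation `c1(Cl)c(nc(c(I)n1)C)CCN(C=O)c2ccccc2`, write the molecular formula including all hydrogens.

C14H13ClIN3O

Heavy atoms from the SMILES: 14 C, 1 Cl, 1 I, 3 N, 1 O.
Implicit hydrogens by atom environment:
  5 × C (aromatic): 1 H each → 5
  5 × C (aromatic): no H
  2 × C: 2 H each → 4
  2 × N (aromatic): no H
  1 × C: 3 H
  1 × C: 1 H
  1 × Cl: no H
  1 × I: no H
  1 × N: no H
  1 × O: no H
  Total hydrogens = 13.
Molecular formula: C14H13ClIN3O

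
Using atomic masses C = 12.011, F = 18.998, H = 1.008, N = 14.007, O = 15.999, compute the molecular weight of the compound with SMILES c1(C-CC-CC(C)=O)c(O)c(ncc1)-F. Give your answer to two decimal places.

211.24

Molecular formula: C11H14FNO2.
M = 11×12.011 + 1×18.998 + 14×1.008 + 1×14.007 + 2×15.999 = 211.24 g/mol.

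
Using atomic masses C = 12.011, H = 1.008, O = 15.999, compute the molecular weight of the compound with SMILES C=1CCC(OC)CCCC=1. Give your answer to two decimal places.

Molecular formula: C9H16O.
M = 9×12.011 + 16×1.008 + 1×15.999 = 140.23 g/mol.

140.23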